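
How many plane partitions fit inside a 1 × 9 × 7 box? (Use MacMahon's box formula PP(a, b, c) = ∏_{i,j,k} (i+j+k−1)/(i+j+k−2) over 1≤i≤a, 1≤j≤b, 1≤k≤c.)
PP(1, 9, 7) = 11440

Evaluate the triple product over i = 1..1, j = 1..9, k = 1..7. The factors are (2/1) · (3/2) · (4/3) · (5/4) · (6/5) · (7/6) · (8/7) · (3/2) · … (63 factors total). The numerators and denominators telescope so the product is an integer; carrying out the multiplication exactly gives PP(1, 9, 7) = 11440.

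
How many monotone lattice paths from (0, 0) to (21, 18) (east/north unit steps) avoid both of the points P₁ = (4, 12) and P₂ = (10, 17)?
Number of paths = 62084275110

Inclusion–exclusion. Total paths: C(39, 21) = 62359143990. Through P₁: C(16, 4)·C(23, 17) = 183723540. Through P₂: C(27, 10)·C(12, 11) = 101235420. Since P₁ is strictly southwest of P₂, a monotone path through both must visit P₁ then P₂; paths through both = C(16, 4)·C(11, 6)·C(12, 11) = 10090080. Avoid both = 62359143990 − 183723540 − 101235420 + 10090080 = 62084275110.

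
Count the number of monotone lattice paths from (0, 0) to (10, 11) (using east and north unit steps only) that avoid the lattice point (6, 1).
Number of paths = 345709

Total paths from (0, 0) to (10, 11): C(21, 10) = 352716. Paths through (6, 1): (paths (0, 0) → (6, 1)) × (paths (6, 1) → (10, 11)) = C(7, 6) · C(14, 4) = 7 · 1001 = 7007. Avoidance count = 352716 − 7007 = 345709.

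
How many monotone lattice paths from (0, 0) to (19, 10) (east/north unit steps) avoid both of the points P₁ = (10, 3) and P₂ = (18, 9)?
Number of paths = 9102236

Inclusion–exclusion. Total paths: C(29, 19) = 20030010. Through P₁: C(13, 10)·C(16, 9) = 3271840. Through P₂: C(27, 18)·C(2, 1) = 9373650. Since P₁ is strictly southwest of P₂, a monotone path through both must visit P₁ then P₂; paths through both = C(13, 10)·C(14, 8)·C(2, 1) = 1717716. Avoid both = 20030010 − 3271840 − 9373650 + 1717716 = 9102236.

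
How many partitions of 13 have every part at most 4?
p(13, parts ≤ 4) = 39

Partitions of 13 with all parts ≤ 4: 4+4+4+1, 4+4+3+2, 4+4+3+1+1, 4+4+2+2+1, 4+4+2+1+1+1, 4+4+1+1+1+1+1, 4+3+3+3, 4+3+3+2+1, 4+3+3+1+1+1, 4+3+2+2+2, 4+3+2+2+1+1, 4+3+2+1+1+1+1, 4+3+1+1+1+1+1+1, 4+2+2+2+2+1, 4+2+2+2+1+1+1, 4+2+2+1+1+1+1+1, 4+2+1+1+1+1+1+1+1, 4+1+1+1+1+1+1+1+1+1, 3+3+3+3+1, 3+3+3+2+2, 3+3+3+2+1+1, 3+3+3+1+1+1+1, 3+3+2+2+2+1, 3+3+2+2+1+1+1, 3+3+2+1+1+1+1+1, 3+3+1+1+1+1+1+1+1, 3+2+2+2+2+2, 3+2+2+2+2+1+1, 3+2+2+2+1+1+1+1, 3+2+2+1+1+1+1+1+1, … (39 total). Count = 39.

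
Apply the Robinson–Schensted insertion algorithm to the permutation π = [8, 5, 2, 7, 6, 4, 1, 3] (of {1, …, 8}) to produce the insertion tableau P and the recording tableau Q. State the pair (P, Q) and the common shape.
P = [1, 3] / [2, 4] / [5, 6] / [7] / [8];  Q = [1, 4] / [2, 5] / [3, 8] / [6] / [7];  common shape = (2, 2, 2, 1, 1)

Row-insert the values π_1, π_2, … into P one at a time, bumping the leftmost entry strictly greater than the inserted value down to the next row. The recording tableau Q records, in position (i, j), the step at which that cell was added to P.
  Insert 8 (step 1): P = [8];  Q = [1]
  Insert 5 (step 2): P = [5] / [8];  Q = [1] / [2]
  Insert 2 (step 3): P = [2] / [5] / [8];  Q = [1] / [2] / [3]
  Insert 7 (step 4): P = [2, 7] / [5] / [8];  Q = [1, 4] / [2] / [3]
  Insert 6 (step 5): P = [2, 6] / [5, 7] / [8];  Q = [1, 4] / [2, 5] / [3]
  Insert 4 (step 6): P = [2, 4] / [5, 6] / [7] / [8];  Q = [1, 4] / [2, 5] / [3] / [6]
  Insert 1 (step 7): P = [1, 4] / [2, 6] / [5] / [7] / [8];  Q = [1, 4] / [2, 5] / [3] / [6] / [7]
  Insert 3 (step 8): P = [1, 3] / [2, 4] / [5, 6] / [7] / [8];  Q = [1, 4] / [2, 5] / [3, 8] / [6] / [7]
Final shape: (2, 2, 2, 1, 1).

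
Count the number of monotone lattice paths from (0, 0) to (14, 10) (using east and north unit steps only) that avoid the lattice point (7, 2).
Number of paths = 1729596

Total paths from (0, 0) to (14, 10): C(24, 14) = 1961256. Paths through (7, 2): (paths (0, 0) → (7, 2)) × (paths (7, 2) → (14, 10)) = C(9, 7) · C(15, 7) = 36 · 6435 = 231660. Avoidance count = 1961256 − 231660 = 1729596.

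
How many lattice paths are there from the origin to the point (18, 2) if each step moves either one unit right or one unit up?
Number of paths = 190

A monotone lattice path from (0, 0) to (18, 2) consists of 18 east steps and 2 north steps in some order, so it is determined by which 18 of the 20 steps are east. The count is C(20, 18) = 190.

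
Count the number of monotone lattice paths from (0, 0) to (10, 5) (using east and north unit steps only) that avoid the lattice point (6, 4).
Number of paths = 1953

Total paths from (0, 0) to (10, 5): C(15, 10) = 3003. Paths through (6, 4): (paths (0, 0) → (6, 4)) × (paths (6, 4) → (10, 5)) = C(10, 6) · C(5, 4) = 210 · 5 = 1050. Avoidance count = 3003 − 1050 = 1953.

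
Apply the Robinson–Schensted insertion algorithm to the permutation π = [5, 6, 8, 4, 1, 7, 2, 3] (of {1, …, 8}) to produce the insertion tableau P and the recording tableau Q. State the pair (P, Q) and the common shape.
P = [1, 2, 3] / [4, 6, 7] / [5, 8];  Q = [1, 2, 3] / [4, 6, 8] / [5, 7];  common shape = (3, 3, 2)

Row-insert the values π_1, π_2, … into P one at a time, bumping the leftmost entry strictly greater than the inserted value down to the next row. The recording tableau Q records, in position (i, j), the step at which that cell was added to P.
  Insert 5 (step 1): P = [5];  Q = [1]
  Insert 6 (step 2): P = [5, 6];  Q = [1, 2]
  Insert 8 (step 3): P = [5, 6, 8];  Q = [1, 2, 3]
  Insert 4 (step 4): P = [4, 6, 8] / [5];  Q = [1, 2, 3] / [4]
  Insert 1 (step 5): P = [1, 6, 8] / [4] / [5];  Q = [1, 2, 3] / [4] / [5]
  Insert 7 (step 6): P = [1, 6, 7] / [4, 8] / [5];  Q = [1, 2, 3] / [4, 6] / [5]
  Insert 2 (step 7): P = [1, 2, 7] / [4, 6] / [5, 8];  Q = [1, 2, 3] / [4, 6] / [5, 7]
  Insert 3 (step 8): P = [1, 2, 3] / [4, 6, 7] / [5, 8];  Q = [1, 2, 3] / [4, 6, 8] / [5, 7]
Final shape: (3, 3, 2).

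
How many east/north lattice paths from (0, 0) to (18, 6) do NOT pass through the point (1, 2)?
Number of paths = 116641

Total paths from (0, 0) to (18, 6): C(24, 18) = 134596. Paths through (1, 2): (paths (0, 0) → (1, 2)) × (paths (1, 2) → (18, 6)) = C(3, 1) · C(21, 17) = 3 · 5985 = 17955. Avoidance count = 134596 − 17955 = 116641.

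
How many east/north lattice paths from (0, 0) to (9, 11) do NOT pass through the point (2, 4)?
Number of paths = 116480

Total paths from (0, 0) to (9, 11): C(20, 9) = 167960. Paths through (2, 4): (paths (0, 0) → (2, 4)) × (paths (2, 4) → (9, 11)) = C(6, 2) · C(14, 7) = 15 · 3432 = 51480. Avoidance count = 167960 − 51480 = 116480.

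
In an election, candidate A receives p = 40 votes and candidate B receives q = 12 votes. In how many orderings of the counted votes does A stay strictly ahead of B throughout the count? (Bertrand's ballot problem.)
Strict-lead orderings = 111127372930

Total orderings of the 52 votes with 40 for A: C(52, 40) = 206379406870. By the Bertrand ballot formula (Cycle Lemma / reflection principle), the number of orderings in which A is strictly ahead of B throughout is (p − q)/(p + q) · C(p + q, p) = (40 − 12)/(40 + 12) · 206379406870 = 111127372930.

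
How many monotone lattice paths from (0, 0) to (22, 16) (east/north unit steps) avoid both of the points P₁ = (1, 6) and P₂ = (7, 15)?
Number of paths = 21927341131

Inclusion–exclusion. Total paths: C(38, 22) = 22239974430. Through P₁: C(7, 1)·C(31, 21) = 310465155. Through P₂: C(22, 7)·C(16, 15) = 2728704. Since P₁ is strictly southwest of P₂, a monotone path through both must visit P₁ then P₂; paths through both = C(7, 1)·C(15, 6)·C(16, 15) = 560560. Avoid both = 22239974430 − 310465155 − 2728704 + 560560 = 21927341131.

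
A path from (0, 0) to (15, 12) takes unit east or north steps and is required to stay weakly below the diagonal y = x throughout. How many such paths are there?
Number of paths = 4345965

By the reflection principle (André's argument), the number of monotone paths to (15, 12) with n ≤ m that never go above y = x is C(27, 15) − C(27, 16) = 17383860 − 13037895 = 4345965.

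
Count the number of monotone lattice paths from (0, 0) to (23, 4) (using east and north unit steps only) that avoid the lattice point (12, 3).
Number of paths = 12090

Total paths from (0, 0) to (23, 4): C(27, 23) = 17550. Paths through (12, 3): (paths (0, 0) → (12, 3)) × (paths (12, 3) → (23, 4)) = C(15, 12) · C(12, 11) = 455 · 12 = 5460. Avoidance count = 17550 − 5460 = 12090.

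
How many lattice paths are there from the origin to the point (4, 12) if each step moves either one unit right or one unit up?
Number of paths = 1820

A monotone lattice path from (0, 0) to (4, 12) consists of 4 east steps and 12 north steps in some order, so it is determined by which 4 of the 16 steps are east. The count is C(16, 4) = 1820.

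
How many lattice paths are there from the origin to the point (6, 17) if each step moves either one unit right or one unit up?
Number of paths = 100947

A monotone lattice path from (0, 0) to (6, 17) consists of 6 east steps and 17 north steps in some order, so it is determined by which 6 of the 23 steps are east. The count is C(23, 6) = 100947.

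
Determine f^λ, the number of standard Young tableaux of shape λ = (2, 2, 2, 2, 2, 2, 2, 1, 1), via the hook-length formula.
# SYT of shape (2, 2, 2, 2, 2, 2, 2, 1, 1) = 3432

Hook-length formula: f^λ = n! / Π hook(c), product over all cells c of the Young diagram. For λ = (2, 2, 2, 2, 2, 2, 2, 1, 1), n = 16 boxes. Hook lengths by row (left-to-right, top-to-bottom): [10, 7]; [9, 6]; [8, 5]; [7, 4]; [6, 3]; [5, 2]; [4, 1]; [2]; [1]. Product of hooks = 6096384000. So f^λ = 16! / 6096384000 = 20922789888000 / 6096384000 = 3432.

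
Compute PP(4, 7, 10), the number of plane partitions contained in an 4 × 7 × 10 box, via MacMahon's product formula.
PP(4, 7, 10) = 69951472754592

Evaluate the triple product over i = 1..4, j = 1..7, k = 1..10. The factors are (2/1) · (3/2) · (4/3) · (5/4) · (6/5) · (7/6) · (8/7) · (9/8) · … (280 factors total). The numerators and denominators telescope so the product is an integer; carrying out the multiplication exactly gives PP(4, 7, 10) = 69951472754592.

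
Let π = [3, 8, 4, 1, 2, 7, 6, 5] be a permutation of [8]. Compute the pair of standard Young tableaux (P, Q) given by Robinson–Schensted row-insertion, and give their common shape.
P = [1, 2, 5] / [3, 4, 6] / [7] / [8];  Q = [1, 2, 6] / [3, 5, 7] / [4] / [8];  common shape = (3, 3, 1, 1)

Row-insert the values π_1, π_2, … into P one at a time, bumping the leftmost entry strictly greater than the inserted value down to the next row. The recording tableau Q records, in position (i, j), the step at which that cell was added to P.
  Insert 3 (step 1): P = [3];  Q = [1]
  Insert 8 (step 2): P = [3, 8];  Q = [1, 2]
  Insert 4 (step 3): P = [3, 4] / [8];  Q = [1, 2] / [3]
  Insert 1 (step 4): P = [1, 4] / [3] / [8];  Q = [1, 2] / [3] / [4]
  Insert 2 (step 5): P = [1, 2] / [3, 4] / [8];  Q = [1, 2] / [3, 5] / [4]
  Insert 7 (step 6): P = [1, 2, 7] / [3, 4] / [8];  Q = [1, 2, 6] / [3, 5] / [4]
  Insert 6 (step 7): P = [1, 2, 6] / [3, 4, 7] / [8];  Q = [1, 2, 6] / [3, 5, 7] / [4]
  Insert 5 (step 8): P = [1, 2, 5] / [3, 4, 6] / [7] / [8];  Q = [1, 2, 6] / [3, 5, 7] / [4] / [8]
Final shape: (3, 3, 1, 1).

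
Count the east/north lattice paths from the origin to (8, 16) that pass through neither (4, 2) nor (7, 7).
Number of paths = 663651

Inclusion–exclusion. Total paths: C(24, 8) = 735471. Through P₁: C(6, 4)·C(18, 4) = 45900. Through P₂: C(14, 7)·C(10, 1) = 34320. Since P₁ is strictly southwest of P₂, a monotone path through both must visit P₁ then P₂; paths through both = C(6, 4)·C(8, 3)·C(10, 1) = 8400. Avoid both = 735471 − 45900 − 34320 + 8400 = 663651.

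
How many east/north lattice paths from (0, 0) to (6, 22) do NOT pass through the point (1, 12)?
Number of paths = 337701

Total paths from (0, 0) to (6, 22): C(28, 6) = 376740. Paths through (1, 12): (paths (0, 0) → (1, 12)) × (paths (1, 12) → (6, 22)) = C(13, 1) · C(15, 5) = 13 · 3003 = 39039. Avoidance count = 376740 − 39039 = 337701.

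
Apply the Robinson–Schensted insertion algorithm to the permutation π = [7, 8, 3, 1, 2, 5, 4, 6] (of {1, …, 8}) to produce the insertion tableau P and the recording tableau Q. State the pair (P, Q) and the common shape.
P = [1, 2, 4, 6] / [3, 5] / [7, 8];  Q = [1, 2, 6, 8] / [3, 5] / [4, 7];  common shape = (4, 2, 2)

Row-insert the values π_1, π_2, … into P one at a time, bumping the leftmost entry strictly greater than the inserted value down to the next row. The recording tableau Q records, in position (i, j), the step at which that cell was added to P.
  Insert 7 (step 1): P = [7];  Q = [1]
  Insert 8 (step 2): P = [7, 8];  Q = [1, 2]
  Insert 3 (step 3): P = [3, 8] / [7];  Q = [1, 2] / [3]
  Insert 1 (step 4): P = [1, 8] / [3] / [7];  Q = [1, 2] / [3] / [4]
  Insert 2 (step 5): P = [1, 2] / [3, 8] / [7];  Q = [1, 2] / [3, 5] / [4]
  Insert 5 (step 6): P = [1, 2, 5] / [3, 8] / [7];  Q = [1, 2, 6] / [3, 5] / [4]
  Insert 4 (step 7): P = [1, 2, 4] / [3, 5] / [7, 8];  Q = [1, 2, 6] / [3, 5] / [4, 7]
  Insert 6 (step 8): P = [1, 2, 4, 6] / [3, 5] / [7, 8];  Q = [1, 2, 6, 8] / [3, 5] / [4, 7]
Final shape: (4, 2, 2).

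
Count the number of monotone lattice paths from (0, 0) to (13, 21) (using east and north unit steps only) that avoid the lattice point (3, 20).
Number of paths = 927964279

Total paths from (0, 0) to (13, 21): C(34, 13) = 927983760. Paths through (3, 20): (paths (0, 0) → (3, 20)) × (paths (3, 20) → (13, 21)) = C(23, 3) · C(11, 10) = 1771 · 11 = 19481. Avoidance count = 927983760 − 19481 = 927964279.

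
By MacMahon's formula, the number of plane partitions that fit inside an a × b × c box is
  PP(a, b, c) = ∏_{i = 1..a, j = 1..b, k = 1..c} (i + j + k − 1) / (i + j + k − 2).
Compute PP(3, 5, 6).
PP(3, 5, 6) = 3737448

Evaluate the triple product over i = 1..3, j = 1..5, k = 1..6. The factors are (2/1) · (3/2) · (4/3) · (5/4) · (6/5) · (7/6) · (3/2) · (4/3) · … (90 factors total). The numerators and denominators telescope so the product is an integer; carrying out the multiplication exactly gives PP(3, 5, 6) = 3737448.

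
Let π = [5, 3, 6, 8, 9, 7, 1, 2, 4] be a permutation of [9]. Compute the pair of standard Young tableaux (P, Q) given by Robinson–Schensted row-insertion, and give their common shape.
P = [1, 2, 4, 9] / [3, 6, 7] / [5, 8];  Q = [1, 3, 4, 5] / [2, 6, 9] / [7, 8];  common shape = (4, 3, 2)

Row-insert the values π_1, π_2, … into P one at a time, bumping the leftmost entry strictly greater than the inserted value down to the next row. The recording tableau Q records, in position (i, j), the step at which that cell was added to P.
  Insert 5 (step 1): P = [5];  Q = [1]
  Insert 3 (step 2): P = [3] / [5];  Q = [1] / [2]
  Insert 6 (step 3): P = [3, 6] / [5];  Q = [1, 3] / [2]
  Insert 8 (step 4): P = [3, 6, 8] / [5];  Q = [1, 3, 4] / [2]
  Insert 9 (step 5): P = [3, 6, 8, 9] / [5];  Q = [1, 3, 4, 5] / [2]
  Insert 7 (step 6): P = [3, 6, 7, 9] / [5, 8];  Q = [1, 3, 4, 5] / [2, 6]
  Insert 1 (step 7): P = [1, 6, 7, 9] / [3, 8] / [5];  Q = [1, 3, 4, 5] / [2, 6] / [7]
  Insert 2 (step 8): P = [1, 2, 7, 9] / [3, 6] / [5, 8];  Q = [1, 3, 4, 5] / [2, 6] / [7, 8]
  Insert 4 (step 9): P = [1, 2, 4, 9] / [3, 6, 7] / [5, 8];  Q = [1, 3, 4, 5] / [2, 6, 9] / [7, 8]
Final shape: (4, 3, 2).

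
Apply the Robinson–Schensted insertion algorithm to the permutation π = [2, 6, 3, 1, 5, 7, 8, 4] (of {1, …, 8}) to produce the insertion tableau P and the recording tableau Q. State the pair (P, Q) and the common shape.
P = [1, 3, 4, 7, 8] / [2, 5] / [6];  Q = [1, 2, 5, 6, 7] / [3, 8] / [4];  common shape = (5, 2, 1)

Row-insert the values π_1, π_2, … into P one at a time, bumping the leftmost entry strictly greater than the inserted value down to the next row. The recording tableau Q records, in position (i, j), the step at which that cell was added to P.
  Insert 2 (step 1): P = [2];  Q = [1]
  Insert 6 (step 2): P = [2, 6];  Q = [1, 2]
  Insert 3 (step 3): P = [2, 3] / [6];  Q = [1, 2] / [3]
  Insert 1 (step 4): P = [1, 3] / [2] / [6];  Q = [1, 2] / [3] / [4]
  Insert 5 (step 5): P = [1, 3, 5] / [2] / [6];  Q = [1, 2, 5] / [3] / [4]
  Insert 7 (step 6): P = [1, 3, 5, 7] / [2] / [6];  Q = [1, 2, 5, 6] / [3] / [4]
  Insert 8 (step 7): P = [1, 3, 5, 7, 8] / [2] / [6];  Q = [1, 2, 5, 6, 7] / [3] / [4]
  Insert 4 (step 8): P = [1, 3, 4, 7, 8] / [2, 5] / [6];  Q = [1, 2, 5, 6, 7] / [3, 8] / [4]
Final shape: (5, 2, 1).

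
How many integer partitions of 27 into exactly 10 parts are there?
p(27, 10 parts) = 267

Partitions of n into exactly k parts are in bijection with partitions of n − k into at most k parts (subtract 1 from each part). So p(27, exactly 10) = p(17, parts ≤ 10). Computing via the recurrence p(m, j) = p(m, j−1) + p(m−j, j) gives 267.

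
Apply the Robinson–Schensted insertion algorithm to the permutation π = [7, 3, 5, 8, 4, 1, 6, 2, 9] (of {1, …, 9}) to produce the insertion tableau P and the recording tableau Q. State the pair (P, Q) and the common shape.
P = [1, 2, 6, 9] / [3, 4] / [5, 8] / [7];  Q = [1, 3, 4, 9] / [2, 7] / [5, 8] / [6];  common shape = (4, 2, 2, 1)

Row-insert the values π_1, π_2, … into P one at a time, bumping the leftmost entry strictly greater than the inserted value down to the next row. The recording tableau Q records, in position (i, j), the step at which that cell was added to P.
  Insert 7 (step 1): P = [7];  Q = [1]
  Insert 3 (step 2): P = [3] / [7];  Q = [1] / [2]
  Insert 5 (step 3): P = [3, 5] / [7];  Q = [1, 3] / [2]
  Insert 8 (step 4): P = [3, 5, 8] / [7];  Q = [1, 3, 4] / [2]
  Insert 4 (step 5): P = [3, 4, 8] / [5] / [7];  Q = [1, 3, 4] / [2] / [5]
  Insert 1 (step 6): P = [1, 4, 8] / [3] / [5] / [7];  Q = [1, 3, 4] / [2] / [5] / [6]
  Insert 6 (step 7): P = [1, 4, 6] / [3, 8] / [5] / [7];  Q = [1, 3, 4] / [2, 7] / [5] / [6]
  Insert 2 (step 8): P = [1, 2, 6] / [3, 4] / [5, 8] / [7];  Q = [1, 3, 4] / [2, 7] / [5, 8] / [6]
  Insert 9 (step 9): P = [1, 2, 6, 9] / [3, 4] / [5, 8] / [7];  Q = [1, 3, 4, 9] / [2, 7] / [5, 8] / [6]
Final shape: (4, 2, 2, 1).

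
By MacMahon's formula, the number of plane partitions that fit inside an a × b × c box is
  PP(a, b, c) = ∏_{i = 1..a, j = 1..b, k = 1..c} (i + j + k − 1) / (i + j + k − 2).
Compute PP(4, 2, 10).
PP(4, 2, 10) = 273273

Evaluate the triple product over i = 1..4, j = 1..2, k = 1..10. The factors are (2/1) · (3/2) · (4/3) · (5/4) · (6/5) · (7/6) · (8/7) · (9/8) · … (80 factors total). The numerators and denominators telescope so the product is an integer; carrying out the multiplication exactly gives PP(4, 2, 10) = 273273.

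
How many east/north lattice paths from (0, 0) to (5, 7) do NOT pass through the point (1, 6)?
Number of paths = 757

Total paths from (0, 0) to (5, 7): C(12, 5) = 792. Paths through (1, 6): (paths (0, 0) → (1, 6)) × (paths (1, 6) → (5, 7)) = C(7, 1) · C(5, 4) = 7 · 5 = 35. Avoidance count = 792 − 35 = 757.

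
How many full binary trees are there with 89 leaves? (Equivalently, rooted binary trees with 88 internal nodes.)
C_88 = 64633260585762914370496637486146181462681535261000

These full binary trees are counted by the Catalan number C_n = (1/(n + 1)) · C(2n, n). For n = 88: C_88 = (1/89) · C(176, 88) = 5752360192132899378974200736267010150178656638229000/89 = 64633260585762914370496637486146181462681535261000.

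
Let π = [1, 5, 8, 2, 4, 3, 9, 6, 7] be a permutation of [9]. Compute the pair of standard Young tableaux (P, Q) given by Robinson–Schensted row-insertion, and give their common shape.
P = [1, 2, 3, 6, 7] / [4, 8, 9] / [5];  Q = [1, 2, 3, 7, 9] / [4, 5, 8] / [6];  common shape = (5, 3, 1)

Row-insert the values π_1, π_2, … into P one at a time, bumping the leftmost entry strictly greater than the inserted value down to the next row. The recording tableau Q records, in position (i, j), the step at which that cell was added to P.
  Insert 1 (step 1): P = [1];  Q = [1]
  Insert 5 (step 2): P = [1, 5];  Q = [1, 2]
  Insert 8 (step 3): P = [1, 5, 8];  Q = [1, 2, 3]
  Insert 2 (step 4): P = [1, 2, 8] / [5];  Q = [1, 2, 3] / [4]
  Insert 4 (step 5): P = [1, 2, 4] / [5, 8];  Q = [1, 2, 3] / [4, 5]
  Insert 3 (step 6): P = [1, 2, 3] / [4, 8] / [5];  Q = [1, 2, 3] / [4, 5] / [6]
  Insert 9 (step 7): P = [1, 2, 3, 9] / [4, 8] / [5];  Q = [1, 2, 3, 7] / [4, 5] / [6]
  Insert 6 (step 8): P = [1, 2, 3, 6] / [4, 8, 9] / [5];  Q = [1, 2, 3, 7] / [4, 5, 8] / [6]
  Insert 7 (step 9): P = [1, 2, 3, 6, 7] / [4, 8, 9] / [5];  Q = [1, 2, 3, 7, 9] / [4, 5, 8] / [6]
Final shape: (5, 3, 1).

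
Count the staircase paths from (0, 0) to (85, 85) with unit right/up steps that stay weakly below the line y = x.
C_85 = 1063353702922273835973036658043476458723103404520

These NE paths below the diagonal are counted by the Catalan number C_n = (1/(n + 1)) · C(2n, n). For n = 85: C_85 = (1/86) · C(170, 85) = 91448418451315549893681152591738975450186892788720/86 = 1063353702922273835973036658043476458723103404520.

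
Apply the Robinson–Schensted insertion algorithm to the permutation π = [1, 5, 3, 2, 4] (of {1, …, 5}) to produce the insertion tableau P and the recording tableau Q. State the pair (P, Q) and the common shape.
P = [1, 2, 4] / [3] / [5];  Q = [1, 2, 5] / [3] / [4];  common shape = (3, 1, 1)

Row-insert the values π_1, π_2, … into P one at a time, bumping the leftmost entry strictly greater than the inserted value down to the next row. The recording tableau Q records, in position (i, j), the step at which that cell was added to P.
  Insert 1 (step 1): P = [1];  Q = [1]
  Insert 5 (step 2): P = [1, 5];  Q = [1, 2]
  Insert 3 (step 3): P = [1, 3] / [5];  Q = [1, 2] / [3]
  Insert 2 (step 4): P = [1, 2] / [3] / [5];  Q = [1, 2] / [3] / [4]
  Insert 4 (step 5): P = [1, 2, 4] / [3] / [5];  Q = [1, 2, 5] / [3] / [4]
Final shape: (3, 1, 1).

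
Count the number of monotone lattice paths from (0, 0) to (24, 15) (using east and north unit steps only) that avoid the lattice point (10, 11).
Number of paths = 24061529700

Total paths from (0, 0) to (24, 15): C(39, 24) = 25140840660. Paths through (10, 11): (paths (0, 0) → (10, 11)) × (paths (10, 11) → (24, 15)) = C(21, 10) · C(18, 14) = 352716 · 3060 = 1079310960. Avoidance count = 25140840660 − 1079310960 = 24061529700.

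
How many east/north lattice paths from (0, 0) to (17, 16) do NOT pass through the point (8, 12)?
Number of paths = 1076734560

Total paths from (0, 0) to (17, 16): C(33, 17) = 1166803110. Paths through (8, 12): (paths (0, 0) → (8, 12)) × (paths (8, 12) → (17, 16)) = C(20, 8) · C(13, 9) = 125970 · 715 = 90068550. Avoidance count = 1166803110 − 90068550 = 1076734560.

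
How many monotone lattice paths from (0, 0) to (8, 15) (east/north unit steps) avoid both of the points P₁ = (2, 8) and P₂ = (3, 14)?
Number of paths = 410904

Inclusion–exclusion. Total paths: C(23, 8) = 490314. Through P₁: C(10, 2)·C(13, 6) = 77220. Through P₂: C(17, 3)·C(6, 5) = 4080. Since P₁ is strictly southwest of P₂, a monotone path through both must visit P₁ then P₂; paths through both = C(10, 2)·C(7, 1)·C(6, 5) = 1890. Avoid both = 490314 − 77220 − 4080 + 1890 = 410904.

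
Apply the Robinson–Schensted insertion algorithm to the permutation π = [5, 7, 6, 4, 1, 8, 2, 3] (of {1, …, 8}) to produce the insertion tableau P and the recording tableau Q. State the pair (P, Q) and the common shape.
P = [1, 2, 3] / [4, 6, 8] / [5] / [7];  Q = [1, 2, 6] / [3, 7, 8] / [4] / [5];  common shape = (3, 3, 1, 1)

Row-insert the values π_1, π_2, … into P one at a time, bumping the leftmost entry strictly greater than the inserted value down to the next row. The recording tableau Q records, in position (i, j), the step at which that cell was added to P.
  Insert 5 (step 1): P = [5];  Q = [1]
  Insert 7 (step 2): P = [5, 7];  Q = [1, 2]
  Insert 6 (step 3): P = [5, 6] / [7];  Q = [1, 2] / [3]
  Insert 4 (step 4): P = [4, 6] / [5] / [7];  Q = [1, 2] / [3] / [4]
  Insert 1 (step 5): P = [1, 6] / [4] / [5] / [7];  Q = [1, 2] / [3] / [4] / [5]
  Insert 8 (step 6): P = [1, 6, 8] / [4] / [5] / [7];  Q = [1, 2, 6] / [3] / [4] / [5]
  Insert 2 (step 7): P = [1, 2, 8] / [4, 6] / [5] / [7];  Q = [1, 2, 6] / [3, 7] / [4] / [5]
  Insert 3 (step 8): P = [1, 2, 3] / [4, 6, 8] / [5] / [7];  Q = [1, 2, 6] / [3, 7, 8] / [4] / [5]
Final shape: (3, 3, 1, 1).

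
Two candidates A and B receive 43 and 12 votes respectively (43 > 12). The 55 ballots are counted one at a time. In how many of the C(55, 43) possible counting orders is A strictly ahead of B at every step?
Strict-lead orderings = 247284036090

Total orderings of the 55 votes with 43 for A: C(55, 43) = 438729741450. By the Bertrand ballot formula (Cycle Lemma / reflection principle), the number of orderings in which A is strictly ahead of B throughout is (p − q)/(p + q) · C(p + q, p) = (43 − 12)/(43 + 12) · 438729741450 = 247284036090.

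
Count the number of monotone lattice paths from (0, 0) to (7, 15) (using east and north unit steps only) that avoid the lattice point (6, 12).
Number of paths = 96288

Total paths from (0, 0) to (7, 15): C(22, 7) = 170544. Paths through (6, 12): (paths (0, 0) → (6, 12)) × (paths (6, 12) → (7, 15)) = C(18, 6) · C(4, 1) = 18564 · 4 = 74256. Avoidance count = 170544 − 74256 = 96288.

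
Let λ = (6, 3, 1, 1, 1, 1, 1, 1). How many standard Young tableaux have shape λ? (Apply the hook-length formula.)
# SYT of shape (6, 3, 1, 1, 1, 1, 1, 1) = 43120

Hook-length formula: f^λ = n! / Π hook(c), product over all cells c of the Young diagram. For λ = (6, 3, 1, 1, 1, 1, 1, 1), n = 15 boxes. Hook lengths by row (left-to-right, top-to-bottom): [13, 6, 5, 3, 2, 1]; [9, 2, 1]; [6]; [5]; [4]; [3]; [2]; [1]. Product of hooks = 30326400. So f^λ = 15! / 30326400 = 1307674368000 / 30326400 = 43120.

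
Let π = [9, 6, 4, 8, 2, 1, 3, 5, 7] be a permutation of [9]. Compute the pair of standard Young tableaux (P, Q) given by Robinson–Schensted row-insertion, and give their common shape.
P = [1, 3, 5, 7] / [2, 8] / [4] / [6] / [9];  Q = [1, 4, 8, 9] / [2, 7] / [3] / [5] / [6];  common shape = (4, 2, 1, 1, 1)

Row-insert the values π_1, π_2, … into P one at a time, bumping the leftmost entry strictly greater than the inserted value down to the next row. The recording tableau Q records, in position (i, j), the step at which that cell was added to P.
  Insert 9 (step 1): P = [9];  Q = [1]
  Insert 6 (step 2): P = [6] / [9];  Q = [1] / [2]
  Insert 4 (step 3): P = [4] / [6] / [9];  Q = [1] / [2] / [3]
  Insert 8 (step 4): P = [4, 8] / [6] / [9];  Q = [1, 4] / [2] / [3]
  Insert 2 (step 5): P = [2, 8] / [4] / [6] / [9];  Q = [1, 4] / [2] / [3] / [5]
  Insert 1 (step 6): P = [1, 8] / [2] / [4] / [6] / [9];  Q = [1, 4] / [2] / [3] / [5] / [6]
  Insert 3 (step 7): P = [1, 3] / [2, 8] / [4] / [6] / [9];  Q = [1, 4] / [2, 7] / [3] / [5] / [6]
  Insert 5 (step 8): P = [1, 3, 5] / [2, 8] / [4] / [6] / [9];  Q = [1, 4, 8] / [2, 7] / [3] / [5] / [6]
  Insert 7 (step 9): P = [1, 3, 5, 7] / [2, 8] / [4] / [6] / [9];  Q = [1, 4, 8, 9] / [2, 7] / [3] / [5] / [6]
Final shape: (4, 2, 1, 1, 1).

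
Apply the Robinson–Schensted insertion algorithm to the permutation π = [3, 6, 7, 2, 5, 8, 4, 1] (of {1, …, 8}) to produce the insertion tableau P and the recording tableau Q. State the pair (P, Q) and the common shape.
P = [1, 4, 7, 8] / [2, 5] / [3] / [6];  Q = [1, 2, 3, 6] / [4, 5] / [7] / [8];  common shape = (4, 2, 1, 1)

Row-insert the values π_1, π_2, … into P one at a time, bumping the leftmost entry strictly greater than the inserted value down to the next row. The recording tableau Q records, in position (i, j), the step at which that cell was added to P.
  Insert 3 (step 1): P = [3];  Q = [1]
  Insert 6 (step 2): P = [3, 6];  Q = [1, 2]
  Insert 7 (step 3): P = [3, 6, 7];  Q = [1, 2, 3]
  Insert 2 (step 4): P = [2, 6, 7] / [3];  Q = [1, 2, 3] / [4]
  Insert 5 (step 5): P = [2, 5, 7] / [3, 6];  Q = [1, 2, 3] / [4, 5]
  Insert 8 (step 6): P = [2, 5, 7, 8] / [3, 6];  Q = [1, 2, 3, 6] / [4, 5]
  Insert 4 (step 7): P = [2, 4, 7, 8] / [3, 5] / [6];  Q = [1, 2, 3, 6] / [4, 5] / [7]
  Insert 1 (step 8): P = [1, 4, 7, 8] / [2, 5] / [3] / [6];  Q = [1, 2, 3, 6] / [4, 5] / [7] / [8]
Final shape: (4, 2, 1, 1).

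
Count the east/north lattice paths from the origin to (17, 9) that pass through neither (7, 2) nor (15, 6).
Number of paths = 2059982

Inclusion–exclusion. Total paths: C(26, 17) = 3124550. Through P₁: C(9, 7)·C(17, 10) = 700128. Through P₂: C(21, 15)·C(5, 2) = 542640. Since P₁ is strictly southwest of P₂, a monotone path through both must visit P₁ then P₂; paths through both = C(9, 7)·C(12, 8)·C(5, 2) = 178200. Avoid both = 3124550 − 700128 − 542640 + 178200 = 2059982.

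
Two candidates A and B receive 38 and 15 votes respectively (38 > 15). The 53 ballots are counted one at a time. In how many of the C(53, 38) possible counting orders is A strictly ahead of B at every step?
Strict-lead orderings = 2712415061720

Total orderings of the 53 votes with 38 for A: C(53, 38) = 6250347750920. By the Bertrand ballot formula (Cycle Lemma / reflection principle), the number of orderings in which A is strictly ahead of B throughout is (p − q)/(p + q) · C(p + q, p) = (38 − 15)/(38 + 15) · 6250347750920 = 2712415061720.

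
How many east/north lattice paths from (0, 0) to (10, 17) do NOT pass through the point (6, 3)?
Number of paths = 8179245

Total paths from (0, 0) to (10, 17): C(27, 10) = 8436285. Paths through (6, 3): (paths (0, 0) → (6, 3)) × (paths (6, 3) → (10, 17)) = C(9, 6) · C(18, 4) = 84 · 3060 = 257040. Avoidance count = 8436285 − 257040 = 8179245.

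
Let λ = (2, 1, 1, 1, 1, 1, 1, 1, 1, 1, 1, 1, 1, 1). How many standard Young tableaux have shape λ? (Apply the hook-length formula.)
# SYT of shape (2, 1, 1, 1, 1, 1, 1, 1, 1, 1, 1, 1, 1, 1) = 14

Hook-length formula: f^λ = n! / Π hook(c), product over all cells c of the Young diagram. For λ = (2, 1, 1, 1, 1, 1, 1, 1, 1, 1, 1, 1, 1, 1), n = 15 boxes. Hook lengths by row (left-to-right, top-to-bottom): [15, 1]; [13]; [12]; [11]; [10]; [9]; [8]; [7]; [6]; [5]; [4]; [3]; [2]; [1]. Product of hooks = 93405312000. So f^λ = 15! / 93405312000 = 1307674368000 / 93405312000 = 14.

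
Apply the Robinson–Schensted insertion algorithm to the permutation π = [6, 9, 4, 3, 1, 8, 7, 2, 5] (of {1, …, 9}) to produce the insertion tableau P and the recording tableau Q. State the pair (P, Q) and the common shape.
P = [1, 2, 5] / [3, 7] / [4, 8] / [6, 9];  Q = [1, 2, 9] / [3, 6] / [4, 7] / [5, 8];  common shape = (3, 2, 2, 2)

Row-insert the values π_1, π_2, … into P one at a time, bumping the leftmost entry strictly greater than the inserted value down to the next row. The recording tableau Q records, in position (i, j), the step at which that cell was added to P.
  Insert 6 (step 1): P = [6];  Q = [1]
  Insert 9 (step 2): P = [6, 9];  Q = [1, 2]
  Insert 4 (step 3): P = [4, 9] / [6];  Q = [1, 2] / [3]
  Insert 3 (step 4): P = [3, 9] / [4] / [6];  Q = [1, 2] / [3] / [4]
  Insert 1 (step 5): P = [1, 9] / [3] / [4] / [6];  Q = [1, 2] / [3] / [4] / [5]
  Insert 8 (step 6): P = [1, 8] / [3, 9] / [4] / [6];  Q = [1, 2] / [3, 6] / [4] / [5]
  Insert 7 (step 7): P = [1, 7] / [3, 8] / [4, 9] / [6];  Q = [1, 2] / [3, 6] / [4, 7] / [5]
  Insert 2 (step 8): P = [1, 2] / [3, 7] / [4, 8] / [6, 9];  Q = [1, 2] / [3, 6] / [4, 7] / [5, 8]
  Insert 5 (step 9): P = [1, 2, 5] / [3, 7] / [4, 8] / [6, 9];  Q = [1, 2, 9] / [3, 6] / [4, 7] / [5, 8]
Final shape: (3, 2, 2, 2).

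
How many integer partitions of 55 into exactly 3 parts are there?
p(55, 3 parts) = 252

Partitions of n into exactly k parts are in bijection with partitions of n − k into at most k parts (subtract 1 from each part). So p(55, exactly 3) = p(52, parts ≤ 3). Computing via the recurrence p(m, j) = p(m, j−1) + p(m−j, j) gives 252.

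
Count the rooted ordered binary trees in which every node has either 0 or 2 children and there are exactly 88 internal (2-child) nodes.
C_88 = 64633260585762914370496637486146181462681535261000

These full binary trees are counted by the Catalan number C_n = (1/(n + 1)) · C(2n, n). For n = 88: C_88 = (1/89) · C(176, 88) = 5752360192132899378974200736267010150178656638229000/89 = 64633260585762914370496637486146181462681535261000.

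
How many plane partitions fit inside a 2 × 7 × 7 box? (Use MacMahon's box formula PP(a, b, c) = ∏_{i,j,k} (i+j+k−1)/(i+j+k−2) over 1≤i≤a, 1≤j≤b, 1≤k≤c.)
PP(2, 7, 7) = 2760615

Evaluate the triple product over i = 1..2, j = 1..7, k = 1..7. The factors are (2/1) · (3/2) · (4/3) · (5/4) · (6/5) · (7/6) · (8/7) · (3/2) · … (98 factors total). The numerators and denominators telescope so the product is an integer; carrying out the multiplication exactly gives PP(2, 7, 7) = 2760615.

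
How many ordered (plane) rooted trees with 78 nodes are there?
C_77 = 18793142726809884575211361279087545193250040

These ordered rooted trees are counted by the Catalan number C_n = (1/(n + 1)) · C(2n, n). For n = 77: C_77 = (1/78) · C(154, 77) = 1465865132691170996866486179768828525073503120/78 = 18793142726809884575211361279087545193250040.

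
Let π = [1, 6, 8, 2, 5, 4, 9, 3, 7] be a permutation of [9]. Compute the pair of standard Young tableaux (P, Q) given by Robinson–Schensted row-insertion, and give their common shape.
P = [1, 2, 3, 7] / [4, 8, 9] / [5] / [6];  Q = [1, 2, 3, 7] / [4, 5, 9] / [6] / [8];  common shape = (4, 3, 1, 1)

Row-insert the values π_1, π_2, … into P one at a time, bumping the leftmost entry strictly greater than the inserted value down to the next row. The recording tableau Q records, in position (i, j), the step at which that cell was added to P.
  Insert 1 (step 1): P = [1];  Q = [1]
  Insert 6 (step 2): P = [1, 6];  Q = [1, 2]
  Insert 8 (step 3): P = [1, 6, 8];  Q = [1, 2, 3]
  Insert 2 (step 4): P = [1, 2, 8] / [6];  Q = [1, 2, 3] / [4]
  Insert 5 (step 5): P = [1, 2, 5] / [6, 8];  Q = [1, 2, 3] / [4, 5]
  Insert 4 (step 6): P = [1, 2, 4] / [5, 8] / [6];  Q = [1, 2, 3] / [4, 5] / [6]
  Insert 9 (step 7): P = [1, 2, 4, 9] / [5, 8] / [6];  Q = [1, 2, 3, 7] / [4, 5] / [6]
  Insert 3 (step 8): P = [1, 2, 3, 9] / [4, 8] / [5] / [6];  Q = [1, 2, 3, 7] / [4, 5] / [6] / [8]
  Insert 7 (step 9): P = [1, 2, 3, 7] / [4, 8, 9] / [5] / [6];  Q = [1, 2, 3, 7] / [4, 5, 9] / [6] / [8]
Final shape: (4, 3, 1, 1).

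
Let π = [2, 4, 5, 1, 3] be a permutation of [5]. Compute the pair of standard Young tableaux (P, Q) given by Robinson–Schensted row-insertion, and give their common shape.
P = [1, 3, 5] / [2, 4];  Q = [1, 2, 3] / [4, 5];  common shape = (3, 2)

Row-insert the values π_1, π_2, … into P one at a time, bumping the leftmost entry strictly greater than the inserted value down to the next row. The recording tableau Q records, in position (i, j), the step at which that cell was added to P.
  Insert 2 (step 1): P = [2];  Q = [1]
  Insert 4 (step 2): P = [2, 4];  Q = [1, 2]
  Insert 5 (step 3): P = [2, 4, 5];  Q = [1, 2, 3]
  Insert 1 (step 4): P = [1, 4, 5] / [2];  Q = [1, 2, 3] / [4]
  Insert 3 (step 5): P = [1, 3, 5] / [2, 4];  Q = [1, 2, 3] / [4, 5]
Final shape: (3, 2).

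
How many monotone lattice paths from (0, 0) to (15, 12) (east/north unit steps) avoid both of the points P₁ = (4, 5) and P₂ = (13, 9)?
Number of paths = 9300736

Inclusion–exclusion. Total paths: C(27, 15) = 17383860. Through P₁: C(9, 4)·C(18, 11) = 4009824. Through P₂: C(22, 13)·C(5, 2) = 4974200. Since P₁ is strictly southwest of P₂, a monotone path through both must visit P₁ then P₂; paths through both = C(9, 4)·C(13, 9)·C(5, 2) = 900900. Avoid both = 17383860 − 4009824 − 4974200 + 900900 = 9300736.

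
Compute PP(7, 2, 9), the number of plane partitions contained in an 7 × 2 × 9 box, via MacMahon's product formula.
PP(7, 2, 9) = 27810640

Evaluate the triple product over i = 1..7, j = 1..2, k = 1..9. The factors are (2/1) · (3/2) · (4/3) · (5/4) · (6/5) · (7/6) · (8/7) · (9/8) · … (126 factors total). The numerators and denominators telescope so the product is an integer; carrying out the multiplication exactly gives PP(7, 2, 9) = 27810640.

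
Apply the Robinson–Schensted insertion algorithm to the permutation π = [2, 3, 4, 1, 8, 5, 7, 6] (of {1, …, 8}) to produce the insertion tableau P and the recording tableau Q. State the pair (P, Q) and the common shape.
P = [1, 3, 4, 5, 6] / [2, 7] / [8];  Q = [1, 2, 3, 5, 7] / [4, 6] / [8];  common shape = (5, 2, 1)

Row-insert the values π_1, π_2, … into P one at a time, bumping the leftmost entry strictly greater than the inserted value down to the next row. The recording tableau Q records, in position (i, j), the step at which that cell was added to P.
  Insert 2 (step 1): P = [2];  Q = [1]
  Insert 3 (step 2): P = [2, 3];  Q = [1, 2]
  Insert 4 (step 3): P = [2, 3, 4];  Q = [1, 2, 3]
  Insert 1 (step 4): P = [1, 3, 4] / [2];  Q = [1, 2, 3] / [4]
  Insert 8 (step 5): P = [1, 3, 4, 8] / [2];  Q = [1, 2, 3, 5] / [4]
  Insert 5 (step 6): P = [1, 3, 4, 5] / [2, 8];  Q = [1, 2, 3, 5] / [4, 6]
  Insert 7 (step 7): P = [1, 3, 4, 5, 7] / [2, 8];  Q = [1, 2, 3, 5, 7] / [4, 6]
  Insert 6 (step 8): P = [1, 3, 4, 5, 6] / [2, 7] / [8];  Q = [1, 2, 3, 5, 7] / [4, 6] / [8]
Final shape: (5, 2, 1).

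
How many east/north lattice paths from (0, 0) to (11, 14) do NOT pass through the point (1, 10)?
Number of paths = 4446389

Total paths from (0, 0) to (11, 14): C(25, 11) = 4457400. Paths through (1, 10): (paths (0, 0) → (1, 10)) × (paths (1, 10) → (11, 14)) = C(11, 1) · C(14, 10) = 11 · 1001 = 11011. Avoidance count = 4457400 − 11011 = 4446389.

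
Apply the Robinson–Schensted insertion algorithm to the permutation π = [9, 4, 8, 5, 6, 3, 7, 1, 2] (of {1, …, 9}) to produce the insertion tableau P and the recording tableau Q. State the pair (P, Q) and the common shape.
P = [1, 2, 6, 7] / [3, 5] / [4] / [8] / [9];  Q = [1, 3, 5, 7] / [2, 9] / [4] / [6] / [8];  common shape = (4, 2, 1, 1, 1)

Row-insert the values π_1, π_2, … into P one at a time, bumping the leftmost entry strictly greater than the inserted value down to the next row. The recording tableau Q records, in position (i, j), the step at which that cell was added to P.
  Insert 9 (step 1): P = [9];  Q = [1]
  Insert 4 (step 2): P = [4] / [9];  Q = [1] / [2]
  Insert 8 (step 3): P = [4, 8] / [9];  Q = [1, 3] / [2]
  Insert 5 (step 4): P = [4, 5] / [8] / [9];  Q = [1, 3] / [2] / [4]
  Insert 6 (step 5): P = [4, 5, 6] / [8] / [9];  Q = [1, 3, 5] / [2] / [4]
  Insert 3 (step 6): P = [3, 5, 6] / [4] / [8] / [9];  Q = [1, 3, 5] / [2] / [4] / [6]
  Insert 7 (step 7): P = [3, 5, 6, 7] / [4] / [8] / [9];  Q = [1, 3, 5, 7] / [2] / [4] / [6]
  Insert 1 (step 8): P = [1, 5, 6, 7] / [3] / [4] / [8] / [9];  Q = [1, 3, 5, 7] / [2] / [4] / [6] / [8]
  Insert 2 (step 9): P = [1, 2, 6, 7] / [3, 5] / [4] / [8] / [9];  Q = [1, 3, 5, 7] / [2, 9] / [4] / [6] / [8]
Final shape: (4, 2, 1, 1, 1).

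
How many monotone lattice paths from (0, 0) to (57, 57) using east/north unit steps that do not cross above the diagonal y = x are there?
C_57 = 26700952856774851904245220912664

These NE paths below the diagonal are counted by the Catalan number C_n = (1/(n + 1)) · C(2n, n). For n = 57: C_57 = (1/58) · C(114, 57) = 1548655265692941410446222812934512/58 = 26700952856774851904245220912664.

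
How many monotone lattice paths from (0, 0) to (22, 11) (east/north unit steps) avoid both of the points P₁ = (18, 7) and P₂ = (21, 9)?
Number of paths = 131387270

Inclusion–exclusion. Total paths: C(33, 22) = 193536720. Through P₁: C(25, 18)·C(8, 4) = 33649000. Through P₂: C(30, 21)·C(3, 1) = 42921450. Since P₁ is strictly southwest of P₂, a monotone path through both must visit P₁ then P₂; paths through both = C(25, 18)·C(5, 3)·C(3, 1) = 14421000. Avoid both = 193536720 − 33649000 − 42921450 + 14421000 = 131387270.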